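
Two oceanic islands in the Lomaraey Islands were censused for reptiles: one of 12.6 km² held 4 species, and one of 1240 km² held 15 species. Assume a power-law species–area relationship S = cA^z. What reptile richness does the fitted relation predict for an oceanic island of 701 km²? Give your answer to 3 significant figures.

z = ln(15/4) / ln(1240/12.6) = 1.3218 / 4.5892 = 0.2880
c = 4 / 12.6^0.2880 = 4 / 2.075 = 1.928
S₃ = 1.928 × 701^0.2880 = 1.928 × 6.601 ≈ 12.73

12.7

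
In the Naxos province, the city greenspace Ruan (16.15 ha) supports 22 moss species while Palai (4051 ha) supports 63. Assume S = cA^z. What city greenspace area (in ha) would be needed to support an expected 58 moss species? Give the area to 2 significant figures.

2600 ha

z = ln(63/22) / ln(4051/16.15) = 1.0521 / 5.5248 = 0.1904
c = 22 / 16.15^0.1904 = 22 / 1.699 = 12.95
A = (58/12.95)^(1/0.1904) ⇒ ln A = ln(4.478)/0.1904 = 7.8725
A = e^7.8725 ≈ 2624 ha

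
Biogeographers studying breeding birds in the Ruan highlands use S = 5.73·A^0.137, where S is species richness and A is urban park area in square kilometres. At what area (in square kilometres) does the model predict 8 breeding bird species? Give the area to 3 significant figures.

11.4 square kilometres

8 = 5.73 × A^0.137  ⇒  A^0.137 = 8/5.73 = 1.396
ln A = ln(1.396) / 0.137 = 0.3337 / 0.137 = 2.4360
A = e^2.4360 ≈ 11.43 square kilometres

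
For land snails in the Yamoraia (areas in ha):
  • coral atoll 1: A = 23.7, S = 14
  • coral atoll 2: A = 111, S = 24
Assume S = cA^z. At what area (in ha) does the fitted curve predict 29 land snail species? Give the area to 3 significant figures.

z = ln(24/14) / ln(111/23.7) = 0.5390 / 1.5441 = 0.3491
c = 14 / 23.7^0.3491 = 14 / 3.019 = 4.637
A = (29/4.637)^(1/0.3491) ⇒ ln A = ln(6.254)/0.3491 = 5.2516
A = e^5.2516 ≈ 190.9 ha

191 ha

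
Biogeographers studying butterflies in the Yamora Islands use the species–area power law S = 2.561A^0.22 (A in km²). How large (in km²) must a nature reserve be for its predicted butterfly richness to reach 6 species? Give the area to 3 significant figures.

47.9 km²

6 = 2.561 × A^0.22  ⇒  A^0.22 = 6/2.561 = 2.343
ln A = ln(2.343) / 0.22 = 0.8514 / 0.22 = 3.8698
A = e^3.8698 ≈ 47.93 km²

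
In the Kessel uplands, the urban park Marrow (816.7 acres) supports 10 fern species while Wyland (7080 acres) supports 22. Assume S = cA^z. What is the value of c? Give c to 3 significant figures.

z = ln(S₂/S₁) / ln(A₂/A₁) = ln(22/10) / ln(7080/816.7) = 0.7885 / 2.1598 = 0.3651
c = S₁ / A₁^z = 10 / 816.7^0.3651 = 10 / 11.56 = 0.8648

0.865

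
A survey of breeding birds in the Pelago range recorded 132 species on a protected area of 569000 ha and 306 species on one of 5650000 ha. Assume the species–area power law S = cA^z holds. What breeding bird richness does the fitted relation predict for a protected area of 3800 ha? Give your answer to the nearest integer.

21

z = ln(306/132) / ln(5650000/569000) = 0.8408 / 2.2955 = 0.3663
c = 132 / 569000^0.3663 = 132 / 128.2 = 1.03
S₃ = 1.03 × 3800^0.3663 = 1.03 × 20.47 ≈ 21.08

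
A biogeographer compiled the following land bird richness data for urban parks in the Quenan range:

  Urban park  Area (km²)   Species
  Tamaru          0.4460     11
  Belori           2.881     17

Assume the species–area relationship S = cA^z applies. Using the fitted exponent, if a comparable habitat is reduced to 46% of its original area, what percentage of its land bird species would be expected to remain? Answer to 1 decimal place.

z = ln(17/11) / ln(2.881/0.446) = 0.4353 / 1.8656 = 0.2333
S_new/S_old = (A_new/A_old)^z = 0.46^0.2333 = exp(0.2333 × -0.7765) = 0.8343

83.4%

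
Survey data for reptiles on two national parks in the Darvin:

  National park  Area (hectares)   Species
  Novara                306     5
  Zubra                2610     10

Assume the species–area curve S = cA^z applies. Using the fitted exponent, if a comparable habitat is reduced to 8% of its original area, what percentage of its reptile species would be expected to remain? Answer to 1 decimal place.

44.2%

z = ln(10/5) / ln(2610/306) = 0.6931 / 2.1435 = 0.3234
S_new/S_old = (A_new/A_old)^z = 0.08^0.3234 = exp(0.3234 × -2.5257) = 0.4419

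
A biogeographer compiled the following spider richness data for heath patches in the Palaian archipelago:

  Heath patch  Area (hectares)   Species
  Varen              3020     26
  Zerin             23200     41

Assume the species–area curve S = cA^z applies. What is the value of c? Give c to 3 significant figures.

z = ln(S₂/S₁) / ln(A₂/A₁) = ln(41/26) / ln(23200/3020) = 0.4555 / 2.0389 = 0.2234
c = S₁ / A₁^z = 26 / 3020^0.2234 = 26 / 5.99 = 4.341

4.34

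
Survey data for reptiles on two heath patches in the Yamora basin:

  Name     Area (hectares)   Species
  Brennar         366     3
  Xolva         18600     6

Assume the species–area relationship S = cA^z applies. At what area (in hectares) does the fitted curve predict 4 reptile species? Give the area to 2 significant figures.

z = ln(6/3) / ln(18600/366) = 0.6931 / 3.9283 = 0.1765
c = 3 / 366^0.1765 = 3 / 2.834 = 1.059
A = (4/1.059)^(1/0.1765) ⇒ ln A = ln(3.778)/0.1765 = 7.5330
A = e^7.5330 ≈ 1869 hectares

1900 hectares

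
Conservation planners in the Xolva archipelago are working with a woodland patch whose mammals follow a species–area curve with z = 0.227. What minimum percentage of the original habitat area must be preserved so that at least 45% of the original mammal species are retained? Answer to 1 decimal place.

Need (A_new/A_old)^0.227 = 0.45, so A_new/A_old = 0.45^(1/0.227) = 0.45^4.405
ln(A_new/A_old) = ln 0.45 / 0.227 = -0.7985 / 0.227 = -3.5177
A_new/A_old = e^-3.5177 ≈ 0.02967

3.0%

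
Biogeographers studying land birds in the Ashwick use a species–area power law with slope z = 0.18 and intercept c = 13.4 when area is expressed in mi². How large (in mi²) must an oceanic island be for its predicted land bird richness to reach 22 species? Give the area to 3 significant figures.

22 = 13.4 × A^0.18  ⇒  A^0.18 = 22/13.4 = 1.642
ln A = ln(1.642) / 0.18 = 0.4958 / 0.18 = 2.7544
A = e^2.7544 ≈ 15.71 mi²

15.7 mi²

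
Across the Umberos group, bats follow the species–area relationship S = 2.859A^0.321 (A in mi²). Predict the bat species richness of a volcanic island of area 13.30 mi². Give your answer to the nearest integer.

7

S = 2.859 × 13.3^0.321
ln S = ln 2.859 + 0.321 × ln 13.3 = 1.0505 + 0.321 × 2.5878 = 1.8811
S = e^1.8811 ≈ 6.561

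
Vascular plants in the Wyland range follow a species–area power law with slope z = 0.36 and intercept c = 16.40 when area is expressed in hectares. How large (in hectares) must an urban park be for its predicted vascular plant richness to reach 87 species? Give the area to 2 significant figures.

100 hectares

87 = 16.4 × A^0.36  ⇒  A^0.36 = 87/16.4 = 5.305
ln A = ln(5.305) / 0.36 = 1.6686 / 0.36 = 4.6351
A = e^4.6351 ≈ 103 hectares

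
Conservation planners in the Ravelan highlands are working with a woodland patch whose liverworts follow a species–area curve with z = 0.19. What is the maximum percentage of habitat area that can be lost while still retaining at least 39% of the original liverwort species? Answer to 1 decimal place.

Need (A_new/A_old)^0.19 = 0.39, so A_new/A_old = 0.39^(1/0.19) = 0.39^5.263
ln(A_new/A_old) = ln 0.39 / 0.19 = -0.9416 / 0.19 = -4.9558
A_new/A_old = e^-4.9558 ≈ 0.007042
Fraction that can be lost = 1 − 0.007042 = 0.993

99.3%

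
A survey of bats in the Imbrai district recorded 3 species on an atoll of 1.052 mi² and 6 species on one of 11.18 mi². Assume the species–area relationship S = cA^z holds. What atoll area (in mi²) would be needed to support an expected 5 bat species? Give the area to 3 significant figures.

6.00 mi²

z = ln(6/3) / ln(11.18/1.052) = 0.6931 / 2.3634 = 0.2933
c = 3 / 1.052^0.2933 = 3 / 1.015 = 2.956
A = (5/2.956)^(1/0.2933) ⇒ ln A = ln(1.692)/0.2933 = 1.7925
A = e^1.7925 ≈ 6.004 mi²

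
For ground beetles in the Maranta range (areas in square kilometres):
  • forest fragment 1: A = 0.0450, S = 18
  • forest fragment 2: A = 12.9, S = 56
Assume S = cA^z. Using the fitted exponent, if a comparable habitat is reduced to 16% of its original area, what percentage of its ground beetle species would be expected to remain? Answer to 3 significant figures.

z = ln(56/18) / ln(12.9/0.045) = 1.1350 / 5.6583 = 0.2006
S_new/S_old = (A_new/A_old)^z = 0.16^0.2006 = exp(0.2006 × -1.8326) = 0.6924

69.2%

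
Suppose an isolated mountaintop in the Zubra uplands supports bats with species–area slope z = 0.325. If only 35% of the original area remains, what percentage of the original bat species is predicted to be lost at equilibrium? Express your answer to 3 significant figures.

S_new/S_old = (A_new/A_old)^z = 0.35^0.325
= exp(0.325 × ln 0.35) = exp(0.325 × -1.0498) = exp(-0.3412) ≈ 0.7109
Fraction lost = 1 − 0.7109 = 0.2891

28.9%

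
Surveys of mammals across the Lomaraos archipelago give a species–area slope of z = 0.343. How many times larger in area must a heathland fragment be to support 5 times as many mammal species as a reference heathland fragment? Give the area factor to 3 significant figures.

109

(A₂/A₁)^0.343 = 5, so A₂/A₁ = 5^(1/0.343) = 5^2.915
ln(A₂/A₁) = ln 5 / 0.343 = 1.6094 / 0.343 = 4.6922
A₂/A₁ = e^4.6922 ≈ 109.1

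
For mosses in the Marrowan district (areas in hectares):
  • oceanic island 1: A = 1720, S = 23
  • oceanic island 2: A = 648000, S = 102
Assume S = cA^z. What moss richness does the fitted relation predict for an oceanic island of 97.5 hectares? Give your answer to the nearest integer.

z = ln(102/23) / ln(648000/1720) = 1.4895 / 5.9316 = 0.2511
c = 23 / 1720^0.2511 = 23 / 6.493 = 3.542
S₃ = 3.542 × 97.5^0.2511 = 3.542 × 3.158 ≈ 11.19

11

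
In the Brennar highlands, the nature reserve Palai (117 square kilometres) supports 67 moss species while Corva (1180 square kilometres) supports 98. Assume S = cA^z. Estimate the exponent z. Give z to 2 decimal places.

0.16

Taking logs: ln S = ln c + z ln A, so z = (ln S₂ − ln S₁)/(ln A₂ − ln A₁).
z = ln(98/67) / ln(1180/117) = ln(1.463) / ln(10.09) = 0.3803 / 2.3111 = 0.1645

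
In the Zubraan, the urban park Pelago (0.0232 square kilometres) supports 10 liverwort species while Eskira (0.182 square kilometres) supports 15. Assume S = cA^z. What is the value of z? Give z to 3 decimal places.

0.197

Taking logs: ln S = ln c + z ln A, so z = (ln S₂ − ln S₁)/(ln A₂ − ln A₁).
z = ln(15/10) / ln(0.182/0.0232) = ln(1.5) / ln(7.845) = 0.4055 / 2.0599 = 0.1968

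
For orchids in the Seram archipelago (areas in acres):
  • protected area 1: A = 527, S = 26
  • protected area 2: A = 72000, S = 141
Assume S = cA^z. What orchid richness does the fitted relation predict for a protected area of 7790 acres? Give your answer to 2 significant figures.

z = ln(141/26) / ln(72000/527) = 1.6907 / 4.9172 = 0.3438
c = 26 / 527^0.3438 = 26 / 8.626 = 3.014
S₃ = 3.014 × 7790^0.3438 = 3.014 × 21.78 ≈ 65.64

66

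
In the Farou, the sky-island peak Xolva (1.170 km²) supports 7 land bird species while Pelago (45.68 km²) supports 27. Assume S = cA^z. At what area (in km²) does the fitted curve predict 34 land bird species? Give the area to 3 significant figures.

z = ln(27/7) / ln(45.68/1.17) = 1.3499 / 3.6647 = 0.3684
c = 7 / 1.17^0.3684 = 7 / 1.06 = 6.607
A = (34/6.607)^(1/0.3684) ⇒ ln A = ln(5.146)/0.3684 = 4.4475
A = e^4.4475 ≈ 85.41 km²

85.4 km²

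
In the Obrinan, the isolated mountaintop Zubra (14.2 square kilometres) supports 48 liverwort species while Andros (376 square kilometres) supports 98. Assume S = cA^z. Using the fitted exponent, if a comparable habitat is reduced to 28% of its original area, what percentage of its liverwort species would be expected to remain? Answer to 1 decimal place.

z = ln(98/48) / ln(376/14.2) = 0.7138 / 3.2763 = 0.2179
S_new/S_old = (A_new/A_old)^z = 0.28^0.2179 = exp(0.2179 × -1.2730) = 0.7578

75.8%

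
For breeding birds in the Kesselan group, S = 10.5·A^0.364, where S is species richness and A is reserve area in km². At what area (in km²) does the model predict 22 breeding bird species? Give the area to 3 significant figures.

7.63 km²

22 = 10.5 × A^0.364  ⇒  A^0.364 = 22/10.5 = 2.095
ln A = ln(2.095) / 0.364 = 0.7397 / 0.364 = 2.0321
A = e^2.0321 ≈ 7.63 km²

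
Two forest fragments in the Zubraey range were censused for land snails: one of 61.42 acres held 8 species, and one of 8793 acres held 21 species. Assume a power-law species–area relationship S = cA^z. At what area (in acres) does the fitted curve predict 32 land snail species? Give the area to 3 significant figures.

z = ln(21/8) / ln(8793/61.42) = 0.9651 / 4.9640 = 0.1944
c = 8 / 61.42^0.1944 = 8 / 2.227 = 3.593
A = (32/3.593)^(1/0.1944) ⇒ ln A = ln(8.907)/0.1944 = 11.2483
A = e^11.2483 ≈ 76746 acres

76700 acres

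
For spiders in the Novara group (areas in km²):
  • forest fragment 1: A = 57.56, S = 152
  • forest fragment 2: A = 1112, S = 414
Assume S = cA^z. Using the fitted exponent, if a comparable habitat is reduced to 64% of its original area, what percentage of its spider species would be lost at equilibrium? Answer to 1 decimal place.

14.0%

z = ln(414/152) / ln(1112/57.56) = 1.0020 / 2.9611 = 0.3384
S_new/S_old = (A_new/A_old)^z = 0.64^0.3384 = exp(0.3384 × -0.4463) = 0.8598
Fraction lost = 1 − 0.8598 = 0.1402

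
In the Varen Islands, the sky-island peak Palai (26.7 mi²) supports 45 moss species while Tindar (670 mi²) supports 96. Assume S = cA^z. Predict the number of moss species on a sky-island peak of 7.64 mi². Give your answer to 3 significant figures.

z = ln(96/45) / ln(670/26.7) = 0.7577 / 3.2226 = 0.2351
c = 45 / 26.7^0.2351 = 45 / 2.165 = 20.79
S₃ = 20.79 × 7.64^0.2351 = 20.79 × 1.613 ≈ 33.53

33.5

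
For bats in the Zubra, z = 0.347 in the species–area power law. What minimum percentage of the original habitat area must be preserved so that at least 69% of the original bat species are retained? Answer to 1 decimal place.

Need (A_new/A_old)^0.347 = 0.69, so A_new/A_old = 0.69^(1/0.347) = 0.69^2.882
ln(A_new/A_old) = ln 0.69 / 0.347 = -0.3711 / 0.347 = -1.0693
A_new/A_old = e^-1.0693 ≈ 0.3432

34.3%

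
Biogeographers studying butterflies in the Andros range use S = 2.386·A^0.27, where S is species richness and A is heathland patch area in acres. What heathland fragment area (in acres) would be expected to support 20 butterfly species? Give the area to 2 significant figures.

2600 acres

20 = 2.386 × A^0.27  ⇒  A^0.27 = 20/2.386 = 8.382
ln A = ln(8.382) / 0.27 = 2.1261 / 0.27 = 7.8745
A = e^7.8745 ≈ 2629 acres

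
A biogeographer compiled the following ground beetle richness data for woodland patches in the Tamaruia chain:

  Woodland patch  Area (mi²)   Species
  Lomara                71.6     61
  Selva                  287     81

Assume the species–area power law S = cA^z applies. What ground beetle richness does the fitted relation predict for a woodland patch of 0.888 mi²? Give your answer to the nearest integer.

25

z = ln(81/61) / ln(287/71.6) = 0.2836 / 1.3884 = 0.2042
c = 61 / 71.6^0.2042 = 61 / 2.393 = 25.5
S₃ = 25.5 × 0.888^0.2042 = 25.5 × 0.976 ≈ 24.88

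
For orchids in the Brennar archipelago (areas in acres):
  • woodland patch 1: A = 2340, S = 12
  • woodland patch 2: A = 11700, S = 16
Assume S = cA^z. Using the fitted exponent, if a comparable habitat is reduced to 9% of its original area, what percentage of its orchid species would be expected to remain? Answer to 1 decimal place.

65.0%

z = ln(16/12) / ln(11700/2340) = 0.2877 / 1.6094 = 0.1787
S_new/S_old = (A_new/A_old)^z = 0.09^0.1787 = exp(0.1787 × -2.4079) = 0.6502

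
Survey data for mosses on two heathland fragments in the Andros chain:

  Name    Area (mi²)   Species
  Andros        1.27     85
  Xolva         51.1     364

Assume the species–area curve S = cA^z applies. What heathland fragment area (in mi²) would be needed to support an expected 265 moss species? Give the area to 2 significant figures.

z = ln(364/85) / ln(51.1/1.27) = 1.4545 / 3.6948 = 0.3937
c = 85 / 1.27^0.3937 = 85 / 1.099 = 77.37
A = (265/77.37)^(1/0.3937) ⇒ ln A = ln(3.425)/0.3937 = 3.1275
A = e^3.1275 ≈ 22.82 mi²

23 mi²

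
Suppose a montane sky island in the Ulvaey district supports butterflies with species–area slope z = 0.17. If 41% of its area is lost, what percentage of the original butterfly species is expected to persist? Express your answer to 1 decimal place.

91.4%

S_new/S_old = (A_new/A_old)^z = 0.59^0.17
= exp(0.17 × ln 0.59) = exp(0.17 × -0.5276) = exp(-0.0897) ≈ 0.9142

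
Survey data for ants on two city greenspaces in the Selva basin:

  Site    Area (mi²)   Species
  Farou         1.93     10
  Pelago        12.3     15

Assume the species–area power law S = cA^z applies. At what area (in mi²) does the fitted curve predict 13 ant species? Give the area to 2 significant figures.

6.4 mi²

z = ln(15/10) / ln(12.3/1.93) = 0.4055 / 1.8521 = 0.2189
c = 10 / 1.93^0.2189 = 10 / 1.155 = 8.659
A = (13/8.659)^(1/0.2189) ⇒ ln A = ln(1.501)/0.2189 = 1.8559
A = e^1.8559 ≈ 6.398 mi²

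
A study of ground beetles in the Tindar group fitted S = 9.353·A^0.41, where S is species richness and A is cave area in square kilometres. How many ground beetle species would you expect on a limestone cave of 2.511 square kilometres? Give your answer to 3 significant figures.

S = 9.353 × 2.511^0.41
ln S = ln 9.353 + 0.41 × ln 2.511 = 2.2357 + 0.41 × 0.9207 = 2.6132
S = e^2.6132 ≈ 13.64

13.6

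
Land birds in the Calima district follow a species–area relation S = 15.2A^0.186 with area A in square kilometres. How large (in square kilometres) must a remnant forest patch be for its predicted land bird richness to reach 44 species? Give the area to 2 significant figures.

300 square kilometres

44 = 15.2 × A^0.186  ⇒  A^0.186 = 44/15.2 = 2.895
ln A = ln(2.895) / 0.186 = 1.0629 / 0.186 = 5.7145
A = e^5.7145 ≈ 303.2 square kilometres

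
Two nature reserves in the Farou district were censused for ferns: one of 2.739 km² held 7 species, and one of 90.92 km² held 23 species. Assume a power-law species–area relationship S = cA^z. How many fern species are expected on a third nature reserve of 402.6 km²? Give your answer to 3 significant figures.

38.1

z = ln(23/7) / ln(90.92/2.739) = 1.1896 / 3.5024 = 0.3396
c = 7 / 2.739^0.3396 = 7 / 1.408 = 4.971
S₃ = 4.971 × 402.6^0.3396 = 4.971 × 7.669 ≈ 38.13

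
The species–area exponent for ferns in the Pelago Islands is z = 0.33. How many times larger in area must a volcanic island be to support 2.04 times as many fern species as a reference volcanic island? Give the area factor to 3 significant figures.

8.68

(A₂/A₁)^0.33 = 2.04, so A₂/A₁ = 2.04^(1/0.33) = 2.04^3.03
ln(A₂/A₁) = ln 2.04 / 0.33 = 0.7129 / 0.33 = 2.1605
A₂/A₁ = e^2.1605 ≈ 8.675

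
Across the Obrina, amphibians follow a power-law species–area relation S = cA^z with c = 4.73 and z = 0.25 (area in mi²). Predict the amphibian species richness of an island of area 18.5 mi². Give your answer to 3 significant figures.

9.81

S = 4.73 × 18.5^0.25
ln S = ln 4.73 + 0.25 × ln 18.5 = 1.5539 + 0.25 × 2.9178 = 2.2834
S = e^2.2834 ≈ 9.81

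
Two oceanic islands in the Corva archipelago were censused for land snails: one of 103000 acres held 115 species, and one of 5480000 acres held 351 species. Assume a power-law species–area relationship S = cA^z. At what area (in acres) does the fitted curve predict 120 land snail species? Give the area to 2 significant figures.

z = ln(351/115) / ln(5480000/103000) = 1.1159 / 3.9741 = 0.2808
c = 115 / 103000^0.2808 = 115 / 25.56 = 4.5
A = (120/4.5)^(1/0.2808) ⇒ ln A = ln(26.67)/0.2808 = 11.6941
A = e^11.6941 ≈ 119858 acres

120000 acres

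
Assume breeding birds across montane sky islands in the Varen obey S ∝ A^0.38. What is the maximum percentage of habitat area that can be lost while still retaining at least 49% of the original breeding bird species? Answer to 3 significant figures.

84.7%

Need (A_new/A_old)^0.38 = 0.49, so A_new/A_old = 0.49^(1/0.38) = 0.49^2.632
ln(A_new/A_old) = ln 0.49 / 0.38 = -0.7133 / 0.38 = -1.8772
A_new/A_old = e^-1.8772 ≈ 0.153
Fraction that can be lost = 1 − 0.153 = 0.847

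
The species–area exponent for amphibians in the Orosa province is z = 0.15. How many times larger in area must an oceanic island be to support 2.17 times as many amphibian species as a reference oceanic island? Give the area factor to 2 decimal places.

(A₂/A₁)^0.15 = 2.17, so A₂/A₁ = 2.17^(1/0.15) = 2.17^6.667
ln(A₂/A₁) = ln 2.17 / 0.15 = 0.7747 / 0.15 = 5.1648
A₂/A₁ = e^5.1648 ≈ 175

175.01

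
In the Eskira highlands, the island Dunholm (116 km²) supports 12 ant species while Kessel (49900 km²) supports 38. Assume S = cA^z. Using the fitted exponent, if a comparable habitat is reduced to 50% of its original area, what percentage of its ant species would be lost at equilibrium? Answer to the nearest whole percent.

z = ln(38/12) / ln(49900/116) = 1.1527 / 6.0642 = 0.1901
S_new/S_old = (A_new/A_old)^z = 0.5^0.1901 = exp(0.1901 × -0.6931) = 0.8766
Fraction lost = 1 − 0.8766 = 0.1234

12%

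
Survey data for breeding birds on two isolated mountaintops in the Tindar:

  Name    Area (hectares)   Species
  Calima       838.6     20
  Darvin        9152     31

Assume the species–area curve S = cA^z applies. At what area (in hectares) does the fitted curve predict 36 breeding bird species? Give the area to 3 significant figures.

z = ln(31/20) / ln(9152/838.6) = 0.4383 / 2.3900 = 0.1834
c = 20 / 838.6^0.1834 = 20 / 3.436 = 5.82
A = (36/5.82)^(1/0.1834) ⇒ ln A = ln(6.185)/0.1834 = 9.9372
A = e^9.9372 ≈ 20686 hectares

20700 hectares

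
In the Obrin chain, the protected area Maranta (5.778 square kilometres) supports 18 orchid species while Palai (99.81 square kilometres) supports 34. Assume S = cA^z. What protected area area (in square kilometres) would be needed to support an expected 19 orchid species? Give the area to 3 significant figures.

7.36 square kilometres

z = ln(34/18) / ln(99.81/5.778) = 0.6360 / 2.8492 = 0.2232
c = 18 / 5.778^0.2232 = 18 / 1.479 = 12.17
A = (19/12.17)^(1/0.2232) ⇒ ln A = ln(1.561)/0.2232 = 1.9963
A = e^1.9963 ≈ 7.362 square kilometres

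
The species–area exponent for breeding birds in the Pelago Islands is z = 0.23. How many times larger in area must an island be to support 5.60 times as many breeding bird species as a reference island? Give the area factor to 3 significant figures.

(A₂/A₁)^0.23 = 5.6, so A₂/A₁ = 5.6^(1/0.23) = 5.6^4.348
ln(A₂/A₁) = ln 5.6 / 0.23 = 1.7228 / 0.23 = 7.4903
A₂/A₁ = e^7.4903 ≈ 1791

1790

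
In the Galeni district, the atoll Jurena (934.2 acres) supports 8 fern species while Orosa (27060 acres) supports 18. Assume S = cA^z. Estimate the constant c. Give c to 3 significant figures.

1.54

z = ln(S₂/S₁) / ln(A₂/A₁) = ln(18/8) / ln(27060/934.2) = 0.8109 / 3.3661 = 0.2409
c = S₁ / A₁^z = 8 / 934.2^0.2409 = 8 / 5.195 = 1.54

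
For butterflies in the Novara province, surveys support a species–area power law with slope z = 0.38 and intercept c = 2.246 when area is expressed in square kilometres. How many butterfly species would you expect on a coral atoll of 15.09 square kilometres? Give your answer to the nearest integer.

S = 2.246 × 15.09^0.38
ln S = ln 2.246 + 0.38 × ln 15.09 = 0.8092 + 0.38 × 2.7140 = 1.8405
S = e^1.8405 ≈ 6.3

6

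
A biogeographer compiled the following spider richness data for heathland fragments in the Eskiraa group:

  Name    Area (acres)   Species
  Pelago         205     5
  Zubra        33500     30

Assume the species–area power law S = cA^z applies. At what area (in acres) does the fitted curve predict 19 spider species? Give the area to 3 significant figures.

9140 acres

z = ln(30/5) / ln(33500/205) = 1.7918 / 5.0963 = 0.3516
c = 5 / 205^0.3516 = 5 / 6.498 = 0.7695
A = (19/0.7695)^(1/0.3516) ⇒ ln A = ln(24.69)/0.3516 = 9.1201
A = e^9.1201 ≈ 9138 acres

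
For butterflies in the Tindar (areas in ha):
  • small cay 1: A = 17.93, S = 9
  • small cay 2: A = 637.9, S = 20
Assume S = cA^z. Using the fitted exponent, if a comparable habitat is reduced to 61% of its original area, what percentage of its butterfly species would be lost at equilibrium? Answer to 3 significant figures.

z = ln(20/9) / ln(637.9/17.93) = 0.7985 / 3.5717 = 0.2236
S_new/S_old = (A_new/A_old)^z = 0.61^0.2236 = exp(0.2236 × -0.4943) = 0.8954
Fraction lost = 1 − 0.8954 = 0.1046

10.5%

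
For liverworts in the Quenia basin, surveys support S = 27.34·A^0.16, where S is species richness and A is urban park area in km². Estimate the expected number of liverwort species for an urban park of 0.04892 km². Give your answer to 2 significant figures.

S = 27.34 × 0.04892^0.16
ln S = ln 27.34 + 0.16 × ln 0.04892 = 3.3084 + 0.16 × -3.0176 = 2.8255
S = e^2.8255 ≈ 16.87

17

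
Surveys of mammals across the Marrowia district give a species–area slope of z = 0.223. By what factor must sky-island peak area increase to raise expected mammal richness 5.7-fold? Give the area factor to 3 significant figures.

2450

(A₂/A₁)^0.223 = 5.7, so A₂/A₁ = 5.7^(1/0.223) = 5.7^4.484
ln(A₂/A₁) = ln 5.7 / 0.223 = 1.7405 / 0.223 = 7.8048
A₂/A₁ = e^7.8048 ≈ 2452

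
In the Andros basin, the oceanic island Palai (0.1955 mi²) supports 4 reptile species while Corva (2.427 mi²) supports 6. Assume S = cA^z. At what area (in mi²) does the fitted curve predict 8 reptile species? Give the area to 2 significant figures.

14 mi²

z = ln(6/4) / ln(2.427/0.1955) = 0.4055 / 2.5189 = 0.1610
c = 4 / 0.1955^0.1610 = 4 / 0.7689 = 5.202
A = (8/5.202)^(1/0.1610) ⇒ ln A = ln(1.538)/0.1610 = 2.6738
A = e^2.6738 ≈ 14.5 mi²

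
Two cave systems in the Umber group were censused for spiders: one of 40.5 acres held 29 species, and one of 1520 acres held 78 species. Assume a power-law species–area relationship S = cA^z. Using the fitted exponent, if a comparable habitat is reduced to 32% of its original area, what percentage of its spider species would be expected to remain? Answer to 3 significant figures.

z = ln(78/29) / ln(1520/40.5) = 0.9894 / 3.6252 = 0.2729
S_new/S_old = (A_new/A_old)^z = 0.32^0.2729 = exp(0.2729 × -1.1394) = 0.7327

73.3%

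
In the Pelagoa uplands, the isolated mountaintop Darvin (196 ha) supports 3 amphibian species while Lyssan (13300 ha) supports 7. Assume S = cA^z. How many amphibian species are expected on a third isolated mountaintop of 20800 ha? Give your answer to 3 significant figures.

z = ln(7/3) / ln(13300/196) = 0.8473 / 4.2174 = 0.2009
c = 3 / 196^0.2009 = 3 / 2.888 = 1.039
S₃ = 1.039 × 20800^0.2009 = 1.039 × 7.371 ≈ 7.658

7.66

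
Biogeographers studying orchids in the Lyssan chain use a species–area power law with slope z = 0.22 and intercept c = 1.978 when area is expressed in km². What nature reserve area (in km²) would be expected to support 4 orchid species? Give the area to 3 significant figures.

4 = 1.978 × A^0.22  ⇒  A^0.22 = 4/1.978 = 2.022
ln A = ln(2.022) / 0.22 = 0.7042 / 0.22 = 3.2009
A = e^3.2009 ≈ 24.56 km²

24.6 km²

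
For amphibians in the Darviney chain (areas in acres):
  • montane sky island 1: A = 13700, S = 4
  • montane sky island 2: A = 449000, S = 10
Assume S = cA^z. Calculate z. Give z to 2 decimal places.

Taking logs: ln S = ln c + z ln A, so z = (ln S₂ − ln S₁)/(ln A₂ − ln A₁).
z = ln(10/4) / ln(449000/13700) = ln(2.5) / ln(32.77) = 0.9163 / 3.4896 = 0.2626

0.26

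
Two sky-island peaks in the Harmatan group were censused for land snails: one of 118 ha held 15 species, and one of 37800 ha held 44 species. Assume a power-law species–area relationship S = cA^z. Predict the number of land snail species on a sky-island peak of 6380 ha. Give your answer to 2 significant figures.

z = ln(44/15) / ln(37800/118) = 1.0761 / 5.7694 = 0.1865
c = 15 / 118^0.1865 = 15 / 2.435 = 6.161
S₃ = 6.161 × 6380^0.1865 = 6.161 × 5.125 ≈ 31.57

32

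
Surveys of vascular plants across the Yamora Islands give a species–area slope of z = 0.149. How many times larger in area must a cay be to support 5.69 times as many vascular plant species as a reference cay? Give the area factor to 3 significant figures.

(A₂/A₁)^0.149 = 5.69, so A₂/A₁ = 5.69^(1/0.149) = 5.69^6.711
ln(A₂/A₁) = ln 5.69 / 0.149 = 1.7387 / 0.149 = 11.6692
A₂/A₁ = e^11.6692 ≈ 116914

117000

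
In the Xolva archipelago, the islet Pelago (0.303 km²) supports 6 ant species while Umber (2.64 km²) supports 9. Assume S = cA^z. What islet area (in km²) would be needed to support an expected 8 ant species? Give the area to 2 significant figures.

1.4 km²

z = ln(9/6) / ln(2.64/0.303) = 0.4055 / 2.1648 = 0.1873
c = 6 / 0.303^0.1873 = 6 / 0.7996 = 7.504
A = (8/7.504)^(1/0.1873) ⇒ ln A = ln(1.066)/0.1873 = 0.3419
A = e^0.3419 ≈ 1.408 km²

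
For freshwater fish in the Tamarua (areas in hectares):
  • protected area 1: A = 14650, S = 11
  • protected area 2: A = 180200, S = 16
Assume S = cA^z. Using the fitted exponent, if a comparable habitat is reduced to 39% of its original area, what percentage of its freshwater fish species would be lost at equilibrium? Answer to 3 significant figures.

z = ln(16/11) / ln(180200/14650) = 0.3747 / 2.5096 = 0.1493
S_new/S_old = (A_new/A_old)^z = 0.39^0.1493 = exp(0.1493 × -0.9416) = 0.8689
Fraction lost = 1 − 0.8689 = 0.1311

13.1%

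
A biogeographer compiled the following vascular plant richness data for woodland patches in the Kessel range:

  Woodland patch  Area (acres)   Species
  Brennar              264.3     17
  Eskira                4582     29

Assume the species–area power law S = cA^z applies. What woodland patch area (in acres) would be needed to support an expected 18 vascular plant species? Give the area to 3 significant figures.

z = ln(29/17) / ln(4582/264.3) = 0.5341 / 2.8528 = 0.1872
c = 17 / 264.3^0.1872 = 17 / 2.841 = 5.984
A = (18/5.984)^(1/0.1872) ⇒ ln A = ln(3.008)/0.1872 = 5.8824
A = e^5.8824 ≈ 358.7 acres

359 acres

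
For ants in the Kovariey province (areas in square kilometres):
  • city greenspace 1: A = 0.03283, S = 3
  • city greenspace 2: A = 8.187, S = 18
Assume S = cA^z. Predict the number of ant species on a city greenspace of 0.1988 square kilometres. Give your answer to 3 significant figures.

z = ln(18/3) / ln(8.187/0.03283) = 1.7918 / 5.5190 = 0.3247
c = 3 / 0.03283^0.3247 = 3 / 0.3298 = 9.095
S₃ = 9.095 × 0.1988^0.3247 = 9.095 × 0.5919 ≈ 5.383

5.38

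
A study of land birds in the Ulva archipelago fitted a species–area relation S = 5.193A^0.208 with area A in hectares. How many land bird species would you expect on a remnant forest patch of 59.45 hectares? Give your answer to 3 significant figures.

S = 5.193 × 59.45^0.208
ln S = ln 5.193 + 0.208 × ln 59.45 = 1.6473 + 0.208 × 4.0851 = 2.4970
S = e^2.4970 ≈ 12.15

12.1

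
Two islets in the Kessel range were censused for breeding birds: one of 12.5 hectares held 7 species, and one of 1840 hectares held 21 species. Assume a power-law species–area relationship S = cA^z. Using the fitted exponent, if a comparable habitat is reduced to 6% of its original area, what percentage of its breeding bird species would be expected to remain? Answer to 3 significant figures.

z = ln(21/7) / ln(1840/12.5) = 1.0986 / 4.9918 = 0.2201
S_new/S_old = (A_new/A_old)^z = 0.06^0.2201 = exp(0.2201 × -2.8134) = 0.5384

53.8%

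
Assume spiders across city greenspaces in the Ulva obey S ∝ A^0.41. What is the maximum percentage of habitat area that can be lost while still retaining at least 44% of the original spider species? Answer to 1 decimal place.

Need (A_new/A_old)^0.41 = 0.44, so A_new/A_old = 0.44^(1/0.41) = 0.44^2.439
ln(A_new/A_old) = ln 0.44 / 0.41 = -0.8210 / 0.41 = -2.0024
A_new/A_old = e^-2.0024 ≈ 0.135
Fraction that can be lost = 1 − 0.135 = 0.865

86.5%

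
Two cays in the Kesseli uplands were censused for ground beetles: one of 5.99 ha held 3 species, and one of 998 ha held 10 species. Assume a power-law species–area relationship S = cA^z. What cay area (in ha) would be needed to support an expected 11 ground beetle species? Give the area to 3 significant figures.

z = ln(10/3) / ln(998/5.99) = 1.2040 / 5.1157 = 0.2354
c = 3 / 5.99^0.2354 = 3 / 1.524 = 1.969
A = (11/1.969)^(1/0.2354) ⇒ ln A = ln(5.588)/0.2354 = 7.3107
A = e^7.3107 ≈ 1496 ha

1500 ha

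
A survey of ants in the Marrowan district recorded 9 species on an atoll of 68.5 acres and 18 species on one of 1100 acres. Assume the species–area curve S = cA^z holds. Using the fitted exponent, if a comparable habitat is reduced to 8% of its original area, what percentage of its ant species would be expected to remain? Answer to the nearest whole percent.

z = ln(18/9) / ln(1100/68.5) = 0.6931 / 2.7762 = 0.2497
S_new/S_old = (A_new/A_old)^z = 0.08^0.2497 = exp(0.2497 × -2.5257) = 0.5323

53%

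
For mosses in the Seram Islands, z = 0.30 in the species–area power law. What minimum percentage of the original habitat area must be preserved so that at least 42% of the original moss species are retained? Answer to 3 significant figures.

5.55%

Need (A_new/A_old)^0.3 = 0.42, so A_new/A_old = 0.42^(1/0.3) = 0.42^3.333
ln(A_new/A_old) = ln 0.42 / 0.3 = -0.8675 / 0.3 = -2.8917
A_new/A_old = e^-2.8917 ≈ 0.05548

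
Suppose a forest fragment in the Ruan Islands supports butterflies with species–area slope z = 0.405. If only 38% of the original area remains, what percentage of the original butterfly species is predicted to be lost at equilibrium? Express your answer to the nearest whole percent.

32%

S_new/S_old = (A_new/A_old)^z = 0.38^0.405
= exp(0.405 × ln 0.38) = exp(0.405 × -0.9676) = exp(-0.3919) ≈ 0.6758
Fraction lost = 1 − 0.6758 = 0.3242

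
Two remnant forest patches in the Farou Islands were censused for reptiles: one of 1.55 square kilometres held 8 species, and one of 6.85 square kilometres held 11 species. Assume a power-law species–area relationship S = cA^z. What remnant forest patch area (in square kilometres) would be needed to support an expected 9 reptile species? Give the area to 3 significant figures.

z = ln(11/8) / ln(6.85/1.55) = 0.3185 / 1.4860 = 0.2143
c = 8 / 1.55^0.2143 = 8 / 1.098 = 7.283
A = (9/7.283)^(1/0.2143) ⇒ ln A = ln(1.236)/0.2143 = 0.9879
A = e^0.9879 ≈ 2.685 square kilometres

2.69 square kilometres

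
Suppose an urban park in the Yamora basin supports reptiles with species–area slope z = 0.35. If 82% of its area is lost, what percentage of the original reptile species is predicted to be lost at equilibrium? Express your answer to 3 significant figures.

45.1%

S_new/S_old = (A_new/A_old)^z = 0.18^0.35
= exp(0.35 × ln 0.18) = exp(0.35 × -1.7148) = exp(-0.6002) ≈ 0.5487
Fraction lost = 1 − 0.5487 = 0.4513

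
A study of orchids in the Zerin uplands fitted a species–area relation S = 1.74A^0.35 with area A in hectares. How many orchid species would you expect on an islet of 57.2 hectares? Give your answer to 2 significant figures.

S = 1.74 × 57.2^0.35
ln S = ln 1.74 + 0.35 × ln 57.2 = 0.5539 + 0.35 × 4.0466 = 1.9702
S = e^1.9702 ≈ 7.172

7.2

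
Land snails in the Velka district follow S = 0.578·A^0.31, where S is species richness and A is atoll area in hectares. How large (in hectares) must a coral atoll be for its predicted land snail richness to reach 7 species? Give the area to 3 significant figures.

3120 hectares

7 = 0.578 × A^0.31  ⇒  A^0.31 = 7/0.578 = 12.11
ln A = ln(12.11) / 0.31 = 2.4941 / 0.31 = 8.0455
A = e^8.0455 ≈ 3120 hectares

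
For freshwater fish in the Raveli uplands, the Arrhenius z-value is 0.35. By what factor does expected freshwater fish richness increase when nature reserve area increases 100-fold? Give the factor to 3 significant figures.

S₂/S₁ = (A₂/A₁)^z = 100^0.35
ln(S₂/S₁) = 0.35 × ln 100 = 0.35 × 4.6052 = 1.6118
S₂/S₁ = e^1.6118 ≈ 5.012

5.01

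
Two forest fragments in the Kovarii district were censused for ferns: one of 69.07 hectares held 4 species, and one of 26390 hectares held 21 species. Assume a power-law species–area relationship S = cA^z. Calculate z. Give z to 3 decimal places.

Taking logs: ln S = ln c + z ln A, so z = (ln S₂ − ln S₁)/(ln A₂ − ln A₁).
z = ln(21/4) / ln(26390/69.07) = ln(5.25) / ln(382.1) = 1.6582 / 5.9456 = 0.2789

0.279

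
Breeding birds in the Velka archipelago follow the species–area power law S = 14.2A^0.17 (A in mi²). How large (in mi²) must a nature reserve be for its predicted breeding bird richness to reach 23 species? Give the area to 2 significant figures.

17 mi²

23 = 14.2 × A^0.17  ⇒  A^0.17 = 23/14.2 = 1.62
ln A = ln(1.62) / 0.17 = 0.4823 / 0.17 = 2.8368
A = e^2.8368 ≈ 17.06 mi²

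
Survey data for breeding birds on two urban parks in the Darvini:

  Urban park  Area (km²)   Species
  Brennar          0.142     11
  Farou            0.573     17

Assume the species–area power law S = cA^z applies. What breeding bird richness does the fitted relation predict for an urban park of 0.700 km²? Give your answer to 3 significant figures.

18.1

z = ln(17/11) / ln(0.573/0.142) = 0.4353 / 1.3951 = 0.3120
c = 11 / 0.142^0.3120 = 11 / 0.5438 = 20.23
S₃ = 20.23 × 0.7^0.3120 = 20.23 × 0.8947 ≈ 18.1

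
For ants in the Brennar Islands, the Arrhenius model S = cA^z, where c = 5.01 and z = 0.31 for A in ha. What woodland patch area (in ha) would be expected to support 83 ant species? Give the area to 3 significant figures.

8570 ha

83 = 5.01 × A^0.31  ⇒  A^0.31 = 83/5.01 = 16.57
ln A = ln(16.57) / 0.31 = 2.8074 / 0.31 = 9.0561
A = e^9.0561 ≈ 8571 ha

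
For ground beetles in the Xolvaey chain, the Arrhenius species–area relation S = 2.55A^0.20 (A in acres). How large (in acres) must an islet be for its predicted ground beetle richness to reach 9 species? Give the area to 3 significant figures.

9 = 2.55 × A^0.2  ⇒  A^0.2 = 9/2.55 = 3.529
ln A = ln(3.529) / 0.2 = 1.2611 / 0.2 = 6.3057
A = e^6.3057 ≈ 547.7 acres

548 acres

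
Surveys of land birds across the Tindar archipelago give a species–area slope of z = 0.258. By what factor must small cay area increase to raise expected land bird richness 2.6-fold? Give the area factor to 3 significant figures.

40.6

(A₂/A₁)^0.258 = 2.6, so A₂/A₁ = 2.6^(1/0.258) = 2.6^3.876
ln(A₂/A₁) = ln 2.6 / 0.258 = 0.9555 / 0.258 = 3.7035
A₂/A₁ = e^3.7035 ≈ 40.59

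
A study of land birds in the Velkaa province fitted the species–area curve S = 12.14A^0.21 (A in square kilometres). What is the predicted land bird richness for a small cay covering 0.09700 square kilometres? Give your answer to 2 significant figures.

S = 12.14 × 0.097^0.21 = 12.14 × 0.6127 ≈ 7.438

7.4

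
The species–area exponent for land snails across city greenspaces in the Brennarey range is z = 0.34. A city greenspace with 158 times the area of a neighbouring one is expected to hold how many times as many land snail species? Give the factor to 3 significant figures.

5.59

S₂/S₁ = (A₂/A₁)^z = 158^0.34
ln(S₂/S₁) = 0.34 × ln 158 = 0.34 × 5.0626 = 1.7213
S₂/S₁ = e^1.7213 ≈ 5.592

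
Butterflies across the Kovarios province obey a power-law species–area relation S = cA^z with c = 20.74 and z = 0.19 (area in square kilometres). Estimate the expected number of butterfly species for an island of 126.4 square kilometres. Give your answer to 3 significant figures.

52.0

S = 20.74 × 126.4^0.19
ln S = ln 20.74 + 0.19 × ln 126.4 = 3.0321 + 0.19 × 4.8395 = 3.9516
S = e^3.9516 ≈ 52.02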